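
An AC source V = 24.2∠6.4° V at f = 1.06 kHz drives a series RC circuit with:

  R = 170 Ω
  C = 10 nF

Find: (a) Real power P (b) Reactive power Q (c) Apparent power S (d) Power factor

Step 1 — Angular frequency: ω = 2π·f = 2π·1060 = 6660 rad/s.
Step 2 — Component impedances:
  R: Z = R = 170 Ω
  C: Z = 1/(jωC) = -j/(ω·C) = 0 - j1.501e+04 Ω
Step 3 — Series combination: Z_total = R + C = 170 - j1.501e+04 Ω = 1.502e+04∠-89.4° Ω.
Step 4 — Source phasor: V = 24.2∠6.4° V = 24.05 + j2.698 V.
Step 5 — Current: I = V / Z = -0.0001615 + j0.001604 A = 0.001612∠95.8° A.
Step 6 — Complex power: S = V·I* = 0.0004416 - j0.039 VA.
Step 7 — Real power: P = Re(S) = 0.0004416 W.
Step 8 — Reactive power: Q = Im(S) = -0.039 VAR.
Step 9 — Apparent power: |S| = 0.039 VA.
Step 10 — Power factor: PF = P/|S| = 0.01132 (leading).

(a) P = 0.0004416 W  (b) Q = -0.039 VAR  (c) S = 0.039 VA  (d) PF = 0.01132 (leading)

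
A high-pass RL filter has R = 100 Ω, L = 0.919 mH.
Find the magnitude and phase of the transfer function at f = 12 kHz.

Step 1 — Angular frequency: ω = 2π·1.2e+04 = 7.54e+04 rad/s.
Step 2 — Transfer function: H(jω) = jωL/(R + jωL).
Step 3 — Numerator jωL = j·69.29; denominator R + jωL = 100 + j69.29.
Step 4 — H = 0.3244 + j0.4681.
Step 5 — Magnitude: |H| = 0.5695 (-4.9 dB); phase: φ = 55.3°.

|H| = 0.5695 (-4.9 dB), φ = 55.3°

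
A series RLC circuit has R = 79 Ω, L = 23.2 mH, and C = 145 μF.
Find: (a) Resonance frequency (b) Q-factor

Step 1 — Resonance condition Im(Z)=0 gives ω₀ = 1/√(LC).
Step 2 — ω₀ = 1/√(0.0232·0.000145) = 545.2 rad/s.
Step 3 — f₀ = ω₀/(2π) = 86.77 Hz.
Step 4 — Series Q: Q = ω₀L/R = 545.2·0.0232/79 = 0.1601.

(a) f₀ = 86.77 Hz  (b) Q = 0.1601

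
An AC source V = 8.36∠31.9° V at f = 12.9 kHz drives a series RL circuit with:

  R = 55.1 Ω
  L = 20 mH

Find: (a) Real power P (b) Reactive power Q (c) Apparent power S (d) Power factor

Step 1 — Angular frequency: ω = 2π·f = 2π·1.29e+04 = 8.105e+04 rad/s.
Step 2 — Component impedances:
  R: Z = R = 55.1 Ω
  L: Z = jωL = j·8.105e+04·0.02 = 0 + j1621 Ω
Step 3 — Series combination: Z_total = R + L = 55.1 + j1621 Ω = 1622∠88.1° Ω.
Step 4 — Source phasor: V = 8.36∠31.9° V = 7.097 + j4.418 V.
Step 5 — Current: I = V / Z = 0.002871 - j0.004281 A = 0.005154∠-56.2° A.
Step 6 — Complex power: S = V·I* = 0.001464 + j0.04306 VA.
Step 7 — Real power: P = Re(S) = 0.001464 W.
Step 8 — Reactive power: Q = Im(S) = 0.04306 VAR.
Step 9 — Apparent power: |S| = 0.04309 VA.
Step 10 — Power factor: PF = P/|S| = 0.03397 (lagging).

(a) P = 0.001464 W  (b) Q = 0.04306 VAR  (c) S = 0.04309 VA  (d) PF = 0.03397 (lagging)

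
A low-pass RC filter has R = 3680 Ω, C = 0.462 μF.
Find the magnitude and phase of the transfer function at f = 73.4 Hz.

Step 1 — Angular frequency: ω = 2π·73.4 = 461.2 rad/s.
Step 2 — Transfer function: H(jω) = 1/(1 + jωRC).
Step 3 — Denominator: 1 + jωRC = 1 + j·461.2·3680·4.62e-07 = 1 + j0.7841.
Step 4 — H = 0.6193 - j0.4856.
Step 5 — Magnitude: |H| = 0.7869 (-2.1 dB); phase: φ = -38.1°.

|H| = 0.7869 (-2.1 dB), φ = -38.1°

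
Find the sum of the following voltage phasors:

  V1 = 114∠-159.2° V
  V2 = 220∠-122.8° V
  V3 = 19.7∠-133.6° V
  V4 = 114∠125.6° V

Step 1 — Convert each phasor to rectangular form:
  V1 = 114·(cos(-159.2°) + j·sin(-159.2°)) = -106.6 - j40.48 V
  V2 = 220·(cos(-122.8°) + j·sin(-122.8°)) = -119.2 - j184.9 V
  V3 = 19.7·(cos(-133.6°) + j·sin(-133.6°)) = -13.59 - j14.27 V
  V4 = 114·(cos(125.6°) + j·sin(125.6°)) = -66.36 + j92.69 V
Step 2 — Sum components: V_total = -305.7 - j147 V.
Step 3 — Convert to polar: |V_total| = 339.2 V, ∠V_total = -154.3°.

V_total = 339.2∠-154.3° V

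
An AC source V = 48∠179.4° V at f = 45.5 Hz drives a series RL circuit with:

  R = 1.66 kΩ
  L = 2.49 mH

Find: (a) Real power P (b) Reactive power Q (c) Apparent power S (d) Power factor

Step 1 — Angular frequency: ω = 2π·f = 2π·45.5 = 285.9 rad/s.
Step 2 — Component impedances:
  R: Z = R = 1660 Ω
  L: Z = jωL = j·285.9·0.00249 = 0 + j0.7119 Ω
Step 3 — Series combination: Z_total = R + L = 1660 + j0.7119 Ω = 1660∠0.0° Ω.
Step 4 — Source phasor: V = 48∠179.4° V = -48 + j0.5026 V.
Step 5 — Current: I = V / Z = -0.02891 + j0.0003152 A = 0.02892∠179.4° A.
Step 6 — Complex power: S = V·I* = 1.388 + j0.0005952 VA.
Step 7 — Real power: P = Re(S) = 1.388 W.
Step 8 — Reactive power: Q = Im(S) = 0.0005952 VAR.
Step 9 — Apparent power: |S| = 1.388 VA.
Step 10 — Power factor: PF = P/|S| = 1 (lagging).

(a) P = 1.388 W  (b) Q = 0.0005952 VAR  (c) S = 1.388 VA  (d) PF = 1 (lagging)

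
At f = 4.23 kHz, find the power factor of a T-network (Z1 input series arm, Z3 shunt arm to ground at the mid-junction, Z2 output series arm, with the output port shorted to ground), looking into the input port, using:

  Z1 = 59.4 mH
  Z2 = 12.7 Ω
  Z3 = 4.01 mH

Step 1 — Angular frequency: ω = 2π·f = 2π·4230 = 2.658e+04 rad/s.
Step 2 — Component impedances:
  Z1: Z = jωL = j·2.658e+04·0.0594 = 0 + j1579 Ω
  Z2: Z = R = 12.7 Ω
  Z3: Z = jωL = j·2.658e+04·0.00401 = 0 + j106.6 Ω
Step 3 — With the output port shorted to ground, the output series arm Z2 runs from the junction to ground; the shunt arm Z3 also runs from the junction to ground. They appear in parallel: Z3 || Z2 = 12.52 + j1.492 Ω.
Step 4 — Series with input arm Z1: Z_in = Z1 + (Z3 || Z2) = 12.52 + j1580 Ω = 1580∠89.5° Ω.
Step 5 — Power factor: PF = cos(φ) = Re(Z)/|Z| = 12.52/1580 = 0.007924.
Step 6 — Type: Im(Z) = 1580 ⇒ lagging (phase φ = 89.5°).

PF = 0.007924 (lagging, φ = 89.5°)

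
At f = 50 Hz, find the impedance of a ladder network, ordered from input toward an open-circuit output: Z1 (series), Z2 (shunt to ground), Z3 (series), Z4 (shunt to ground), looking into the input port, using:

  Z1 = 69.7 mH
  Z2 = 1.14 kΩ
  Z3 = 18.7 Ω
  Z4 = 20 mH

Step 1 — Angular frequency: ω = 2π·f = 2π·50 = 314.2 rad/s.
Step 2 — Component impedances:
  Z1: Z = jωL = j·314.2·0.0697 = 0 + j21.9 Ω
  Z2: Z = R = 1140 Ω
  Z3: Z = R = 18.7 Ω
  Z4: Z = jωL = j·314.2·0.02 = 0 + j6.283 Ω
Step 3 — Ladder network (open output): work backward from the far end, alternating series and parallel combinations. Z_in = 18.43 + j27.98 Ω = 33.5∠56.6° Ω.

Z = 18.43 + j27.98 Ω = 33.5∠56.6° Ω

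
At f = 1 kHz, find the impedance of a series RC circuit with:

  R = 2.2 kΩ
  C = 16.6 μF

Step 1 — Angular frequency: ω = 2π·f = 2π·1000 = 6283 rad/s.
Step 2 — Component impedances:
  R: Z = R = 2200 Ω
  C: Z = 1/(jωC) = -j/(ω·C) = 0 - j9.588 Ω
Step 3 — Series combination: Z_total = R + C = 2200 - j9.588 Ω = 2200∠-0.2° Ω.

Z = 2200 - j9.588 Ω = 2200∠-0.2° Ω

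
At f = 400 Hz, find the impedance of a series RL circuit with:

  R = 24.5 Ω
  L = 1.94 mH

Step 1 — Angular frequency: ω = 2π·f = 2π·400 = 2513 rad/s.
Step 2 — Component impedances:
  R: Z = R = 24.5 Ω
  L: Z = jωL = j·2513·0.00194 = 0 + j4.876 Ω
Step 3 — Series combination: Z_total = R + L = 24.5 + j4.876 Ω = 24.98∠11.3° Ω.

Z = 24.5 + j4.876 Ω = 24.98∠11.3° Ω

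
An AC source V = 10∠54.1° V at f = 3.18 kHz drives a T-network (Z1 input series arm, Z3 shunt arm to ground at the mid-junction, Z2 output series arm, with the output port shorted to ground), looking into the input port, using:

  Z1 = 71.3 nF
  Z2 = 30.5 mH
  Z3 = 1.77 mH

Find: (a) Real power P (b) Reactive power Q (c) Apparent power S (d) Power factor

Step 1 — Angular frequency: ω = 2π·f = 2π·3180 = 1.998e+04 rad/s.
Step 2 — Component impedances:
  Z1: Z = 1/(jωC) = -j/(ω·C) = 0 - j701.9 Ω
  Z2: Z = jωL = j·1.998e+04·0.0305 = 0 + j609.4 Ω
  Z3: Z = jωL = j·1.998e+04·0.00177 = 0 + j35.37 Ω
Step 3 — With the output port shorted to ground, the output series arm Z2 runs from the junction to ground; the shunt arm Z3 also runs from the junction to ground. They appear in parallel: Z3 || Z2 = 0 + j33.43 Ω.
Step 4 — Series with input arm Z1: Z_in = Z1 + (Z3 || Z2) = 0 - j668.5 Ω = 668.5∠-90.0° Ω.
Step 5 — Source phasor: V = 10∠54.1° V = 5.864 + j8.1 V.
Step 6 — Current: I = V / Z = -0.01212 + j0.008771 A = 0.01496∠144.1° A.
Step 7 — Complex power: S = V·I* = 0 - j0.1496 VA.
Step 8 — Real power: P = Re(S) = 0 W.
Step 9 — Reactive power: Q = Im(S) = -0.1496 VAR.
Step 10 — Apparent power: |S| = 0.1496 VA.
Step 11 — Power factor: PF = P/|S| = 0 (leading).

(a) P = 0 W  (b) Q = -0.1496 VAR  (c) S = 0.1496 VA  (d) PF = 0 (leading)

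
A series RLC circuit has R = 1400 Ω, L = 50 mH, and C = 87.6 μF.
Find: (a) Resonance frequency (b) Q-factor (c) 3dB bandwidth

Step 1 — Resonance condition Im(Z)=0 gives ω₀ = 1/√(LC).
Step 2 — ω₀ = 1/√(0.05·8.76e-05) = 477.8 rad/s.
Step 3 — f₀ = ω₀/(2π) = 76.05 Hz.
Step 4 — Series Q: Q = ω₀L/R = 477.8·0.05/1400 = 0.01706.
Step 5 — 3dB bandwidth: Δω = ω₀/Q = 2.8e+04 rad/s; BW = Δω/(2π) = 4456 Hz.

(a) f₀ = 76.05 Hz  (b) Q = 0.01706  (c) BW = 4456 Hz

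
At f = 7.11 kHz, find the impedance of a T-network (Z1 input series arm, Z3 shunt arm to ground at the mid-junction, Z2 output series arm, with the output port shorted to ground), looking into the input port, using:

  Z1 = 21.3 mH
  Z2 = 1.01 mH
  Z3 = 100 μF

Step 1 — Angular frequency: ω = 2π·f = 2π·7110 = 4.467e+04 rad/s.
Step 2 — Component impedances:
  Z1: Z = jωL = j·4.467e+04·0.0213 = 0 + j951.5 Ω
  Z2: Z = jωL = j·4.467e+04·0.00101 = 0 + j45.12 Ω
  Z3: Z = 1/(jωC) = -j/(ω·C) = 0 - j0.2238 Ω
Step 3 — With the output port shorted to ground, the output series arm Z2 runs from the junction to ground; the shunt arm Z3 also runs from the junction to ground. They appear in parallel: Z3 || Z2 = 0 - j0.225 Ω.
Step 4 — Series with input arm Z1: Z_in = Z1 + (Z3 || Z2) = 0 + j951.3 Ω = 951.3∠90.0° Ω.

Z = 0 + j951.3 Ω = 951.3∠90.0° Ω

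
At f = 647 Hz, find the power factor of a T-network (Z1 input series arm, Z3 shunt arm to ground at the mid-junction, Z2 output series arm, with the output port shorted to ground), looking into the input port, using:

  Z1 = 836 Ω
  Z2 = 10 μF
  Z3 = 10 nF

Step 1 — Angular frequency: ω = 2π·f = 2π·647 = 4065 rad/s.
Step 2 — Component impedances:
  Z1: Z = R = 836 Ω
  Z2: Z = 1/(jωC) = -j/(ω·C) = 0 - j24.6 Ω
  Z3: Z = 1/(jωC) = -j/(ω·C) = 0 - j2.46e+04 Ω
Step 3 — With the output port shorted to ground, the output series arm Z2 runs from the junction to ground; the shunt arm Z3 also runs from the junction to ground. They appear in parallel: Z3 || Z2 = 0 - j24.57 Ω.
Step 4 — Series with input arm Z1: Z_in = Z1 + (Z3 || Z2) = 836 - j24.57 Ω = 836.4∠-1.7° Ω.
Step 5 — Power factor: PF = cos(φ) = Re(Z)/|Z| = 836/836.36 = 0.9996.
Step 6 — Type: Im(Z) = -24.57 ⇒ leading (phase φ = -1.7°).

PF = 0.9996 (leading, φ = -1.7°)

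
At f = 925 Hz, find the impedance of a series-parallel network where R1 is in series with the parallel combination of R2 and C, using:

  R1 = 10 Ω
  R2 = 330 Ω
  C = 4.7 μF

Step 1 — Angular frequency: ω = 2π·f = 2π·925 = 5812 rad/s.
Step 2 — Component impedances:
  R1: Z = R = 10 Ω
  R2: Z = R = 330 Ω
  C: Z = 1/(jωC) = -j/(ω·C) = 0 - j36.61 Ω
Step 3 — Parallel branch: R2 || C = 1/(1/R2 + 1/C) = 4.012 - j36.16 Ω.
Step 4 — Series with R1: Z_total = R1 + (R2 || C) = 14.01 - j36.16 Ω = 38.78∠-68.8° Ω.

Z = 14.01 - j36.16 Ω = 38.78∠-68.8° Ω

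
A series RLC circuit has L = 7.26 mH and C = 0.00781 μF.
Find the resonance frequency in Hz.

Step 1 — Resonance condition Im(Z)=0 gives ω₀ = 1/√(LC).
Step 2 — ω₀ = 1/√(0.00726·7.81e-09) = 1.328e+05 rad/s.
Step 3 — f₀ = ω₀/(2π) = 2.114e+04 Hz.

f₀ = 2.114e+04 Hz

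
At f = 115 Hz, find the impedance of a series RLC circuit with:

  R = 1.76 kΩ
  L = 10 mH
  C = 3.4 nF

Step 1 — Angular frequency: ω = 2π·f = 2π·115 = 722.6 rad/s.
Step 2 — Component impedances:
  R: Z = R = 1760 Ω
  L: Z = jωL = j·722.6·0.01 = 0 + j7.226 Ω
  C: Z = 1/(jωC) = -j/(ω·C) = 0 - j4.07e+05 Ω
Step 3 — Series combination: Z_total = R + L + C = 1760 - j4.07e+05 Ω = 4.07e+05∠-89.8° Ω.

Z = 1760 - j4.07e+05 Ω = 4.07e+05∠-89.8° Ω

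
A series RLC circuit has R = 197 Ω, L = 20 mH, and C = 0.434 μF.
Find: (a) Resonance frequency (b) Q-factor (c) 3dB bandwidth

Step 1 — Resonance condition Im(Z)=0 gives ω₀ = 1/√(LC).
Step 2 — ω₀ = 1/√(0.02·4.34e-07) = 1.073e+04 rad/s.
Step 3 — f₀ = ω₀/(2π) = 1708 Hz.
Step 4 — Series Q: Q = ω₀L/R = 1.073e+04·0.02/197 = 1.09.
Step 5 — 3dB bandwidth: Δω = ω₀/Q = 9850 rad/s; BW = Δω/(2π) = 1568 Hz.

(a) f₀ = 1708 Hz  (b) Q = 1.09  (c) BW = 1568 Hz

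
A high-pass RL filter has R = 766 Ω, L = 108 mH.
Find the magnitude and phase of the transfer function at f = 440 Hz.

Step 1 — Angular frequency: ω = 2π·440 = 2765 rad/s.
Step 2 — Transfer function: H(jω) = jωL/(R + jωL).
Step 3 — Numerator jωL = j·298.6; denominator R + jωL = 766 + j298.6.
Step 4 — H = 0.1319 + j0.3384.
Step 5 — Magnitude: |H| = 0.3632 (-8.8 dB); phase: φ = 68.7°.

|H| = 0.3632 (-8.8 dB), φ = 68.7°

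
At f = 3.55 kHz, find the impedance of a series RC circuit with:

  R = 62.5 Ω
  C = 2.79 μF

Step 1 — Angular frequency: ω = 2π·f = 2π·3550 = 2.231e+04 rad/s.
Step 2 — Component impedances:
  R: Z = R = 62.5 Ω
  C: Z = 1/(jωC) = -j/(ω·C) = 0 - j16.07 Ω
Step 3 — Series combination: Z_total = R + C = 62.5 - j16.07 Ω = 64.53∠-14.4° Ω.

Z = 62.5 - j16.07 Ω = 64.53∠-14.4° Ω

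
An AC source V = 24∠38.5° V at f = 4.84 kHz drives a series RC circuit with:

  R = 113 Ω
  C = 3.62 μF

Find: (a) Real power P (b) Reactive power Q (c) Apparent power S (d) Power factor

Step 1 — Angular frequency: ω = 2π·f = 2π·4840 = 3.041e+04 rad/s.
Step 2 — Component impedances:
  R: Z = R = 113 Ω
  C: Z = 1/(jωC) = -j/(ω·C) = 0 - j9.084 Ω
Step 3 — Series combination: Z_total = R + C = 113 - j9.084 Ω = 113.4∠-4.6° Ω.
Step 4 — Source phasor: V = 24∠38.5° V = 18.78 + j14.94 V.
Step 5 — Current: I = V / Z = 0.1546 + j0.1446 A = 0.2117∠43.1° A.
Step 6 — Complex power: S = V·I* = 5.065 - j0.4071 VA.
Step 7 — Real power: P = Re(S) = 5.065 W.
Step 8 — Reactive power: Q = Im(S) = -0.4071 VAR.
Step 9 — Apparent power: |S| = 5.081 VA.
Step 10 — Power factor: PF = P/|S| = 0.9968 (leading).

(a) P = 5.065 W  (b) Q = -0.4071 VAR  (c) S = 5.081 VA  (d) PF = 0.9968 (leading)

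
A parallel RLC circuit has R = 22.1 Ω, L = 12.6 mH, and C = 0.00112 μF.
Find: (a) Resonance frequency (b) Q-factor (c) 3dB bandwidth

Step 1 — Resonance: ω₀ = 1/√(LC) = 1/√(0.0126·1.12e-09) = 2.662e+05 rad/s.
Step 2 — f₀ = ω₀/(2π) = 4.237e+04 Hz.
Step 3 — Parallel Q: Q = R/(ω₀L) = 22.1/(2.662e+05·0.0126) = 0.006589.
Step 4 — Bandwidth: Δω = ω₀/Q = 4.04e+07 rad/s; BW = Δω/(2π) = 6.43e+06 Hz.

(a) f₀ = 4.237e+04 Hz  (b) Q = 0.006589  (c) BW = 6.43e+06 Hz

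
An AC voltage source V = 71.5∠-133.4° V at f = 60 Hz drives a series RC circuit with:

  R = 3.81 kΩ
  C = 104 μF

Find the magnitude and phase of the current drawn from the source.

Step 1 — Angular frequency: ω = 2π·f = 2π·60 = 377 rad/s.
Step 2 — Component impedances:
  R: Z = R = 3810 Ω
  C: Z = 1/(jωC) = -j/(ω·C) = 0 - j25.51 Ω
Step 3 — Series combination: Z_total = R + C = 3810 - j25.51 Ω = 3810∠-0.4° Ω.
Step 4 — Source phasor: V = 71.5∠-133.4° V = -49.13 - j51.95 V.
Step 5 — Ohm's law: I = V / Z_total = (-49.13 - j51.95) / (3810 - j25.51) = -0.0128 - j0.01372 A.
Step 6 — Convert to polar: |I| = 0.01877 A, ∠I = -133.0°.

I = 0.01877∠-133.0° A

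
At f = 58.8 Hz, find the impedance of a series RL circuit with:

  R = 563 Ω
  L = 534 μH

Step 1 — Angular frequency: ω = 2π·f = 2π·58.8 = 369.5 rad/s.
Step 2 — Component impedances:
  R: Z = R = 563 Ω
  L: Z = jωL = j·369.5·0.000534 = 0 + j0.1973 Ω
Step 3 — Series combination: Z_total = R + L = 563 + j0.1973 Ω = 563∠0.0° Ω.

Z = 563 + j0.1973 Ω = 563∠0.0° Ω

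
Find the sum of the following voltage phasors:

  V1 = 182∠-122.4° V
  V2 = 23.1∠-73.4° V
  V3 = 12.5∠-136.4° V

Step 1 — Convert each phasor to rectangular form:
  V1 = 182·(cos(-122.4°) + j·sin(-122.4°)) = -97.52 - j153.7 V
  V2 = 23.1·(cos(-73.4°) + j·sin(-73.4°)) = 6.599 - j22.14 V
  V3 = 12.5·(cos(-136.4°) + j·sin(-136.4°)) = -9.052 - j8.62 V
Step 2 — Sum components: V_total = -99.97 - j184.4 V.
Step 3 — Convert to polar: |V_total| = 209.8 V, ∠V_total = -118.5°.

V_total = 209.8∠-118.5° V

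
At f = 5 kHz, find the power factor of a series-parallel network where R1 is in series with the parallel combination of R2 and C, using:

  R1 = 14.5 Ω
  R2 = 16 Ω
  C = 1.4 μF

Step 1 — Angular frequency: ω = 2π·f = 2π·5000 = 3.142e+04 rad/s.
Step 2 — Component impedances:
  R1: Z = R = 14.5 Ω
  R2: Z = R = 16 Ω
  C: Z = 1/(jωC) = -j/(ω·C) = 0 - j22.74 Ω
Step 3 — Parallel branch: R2 || C = 1/(1/R2 + 1/C) = 10.7 - j7.53 Ω.
Step 4 — Series with R1: Z_total = R1 + (R2 || C) = 25.2 - j7.53 Ω = 26.3∠-16.6° Ω.
Step 5 — Power factor: PF = cos(φ) = Re(Z)/|Z| = 25.201/26.302 = 0.9581.
Step 6 — Type: Im(Z) = -7.53 ⇒ leading (phase φ = -16.6°).

PF = 0.9581 (leading, φ = -16.6°)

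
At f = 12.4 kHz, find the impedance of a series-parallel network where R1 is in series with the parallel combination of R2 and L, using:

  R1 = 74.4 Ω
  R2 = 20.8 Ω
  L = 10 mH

Step 1 — Angular frequency: ω = 2π·f = 2π·1.24e+04 = 7.791e+04 rad/s.
Step 2 — Component impedances:
  R1: Z = R = 74.4 Ω
  R2: Z = R = 20.8 Ω
  L: Z = jωL = j·7.791e+04·0.01 = 0 + j779.1 Ω
Step 3 — Parallel branch: R2 || L = 1/(1/R2 + 1/L) = 20.79 + j0.5549 Ω.
Step 4 — Series with R1: Z_total = R1 + (R2 || L) = 95.19 + j0.5549 Ω = 95.19∠0.3° Ω.

Z = 95.19 + j0.5549 Ω = 95.19∠0.3° Ω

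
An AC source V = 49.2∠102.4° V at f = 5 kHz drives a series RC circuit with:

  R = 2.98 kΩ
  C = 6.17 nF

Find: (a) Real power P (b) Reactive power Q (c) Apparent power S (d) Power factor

Step 1 — Angular frequency: ω = 2π·f = 2π·5000 = 3.142e+04 rad/s.
Step 2 — Component impedances:
  R: Z = R = 2980 Ω
  C: Z = 1/(jωC) = -j/(ω·C) = 0 - j5159 Ω
Step 3 — Series combination: Z_total = R + C = 2980 - j5159 Ω = 5958∠-60.0° Ω.
Step 4 — Source phasor: V = 49.2∠102.4° V = -10.56 + j48.05 V.
Step 5 — Current: I = V / Z = -0.007871 + j0.002499 A = 0.008258∠162.4° A.
Step 6 — Complex power: S = V·I* = 0.2032 - j0.3518 VA.
Step 7 — Real power: P = Re(S) = 0.2032 W.
Step 8 — Reactive power: Q = Im(S) = -0.3518 VAR.
Step 9 — Apparent power: |S| = 0.4063 VA.
Step 10 — Power factor: PF = P/|S| = 0.5002 (leading).

(a) P = 0.2032 W  (b) Q = -0.3518 VAR  (c) S = 0.4063 VA  (d) PF = 0.5002 (leading)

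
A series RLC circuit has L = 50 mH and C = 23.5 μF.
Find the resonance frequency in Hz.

Step 1 — Resonance condition Im(Z)=0 gives ω₀ = 1/√(LC).
Step 2 — ω₀ = 1/√(0.05·2.35e-05) = 922.5 rad/s.
Step 3 — f₀ = ω₀/(2π) = 146.8 Hz.

f₀ = 146.8 Hz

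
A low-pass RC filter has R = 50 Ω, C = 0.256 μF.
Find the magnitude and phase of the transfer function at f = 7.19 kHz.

Step 1 — Angular frequency: ω = 2π·7190 = 4.518e+04 rad/s.
Step 2 — Transfer function: H(jω) = 1/(1 + jωRC).
Step 3 — Denominator: 1 + jωRC = 1 + j·4.518e+04·50·2.56e-07 = 1 + j0.5783.
Step 4 — H = 0.7494 - j0.4334.
Step 5 — Magnitude: |H| = 0.8657 (-1.3 dB); phase: φ = -30.0°.

|H| = 0.8657 (-1.3 dB), φ = -30.0°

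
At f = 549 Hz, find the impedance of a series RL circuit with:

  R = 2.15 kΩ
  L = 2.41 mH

Step 1 — Angular frequency: ω = 2π·f = 2π·549 = 3449 rad/s.
Step 2 — Component impedances:
  R: Z = R = 2150 Ω
  L: Z = jωL = j·3449·0.00241 = 0 + j8.313 Ω
Step 3 — Series combination: Z_total = R + L = 2150 + j8.313 Ω = 2150∠0.2° Ω.

Z = 2150 + j8.313 Ω = 2150∠0.2° Ω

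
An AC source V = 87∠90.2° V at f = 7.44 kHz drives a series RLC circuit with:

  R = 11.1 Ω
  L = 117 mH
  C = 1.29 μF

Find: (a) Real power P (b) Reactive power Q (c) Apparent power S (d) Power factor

Step 1 — Angular frequency: ω = 2π·f = 2π·7440 = 4.675e+04 rad/s.
Step 2 — Component impedances:
  R: Z = R = 11.1 Ω
  L: Z = jωL = j·4.675e+04·0.117 = 0 + j5469 Ω
  C: Z = 1/(jωC) = -j/(ω·C) = 0 - j16.58 Ω
Step 3 — Series combination: Z_total = R + L + C = 11.1 + j5453 Ω = 5453∠89.9° Ω.
Step 4 — Source phasor: V = 87∠90.2° V = -0.3037 + j87 V.
Step 5 — Current: I = V / Z = 0.01595 + j8.817e-05 A = 0.01596∠0.3° A.
Step 6 — Complex power: S = V·I* = 0.002826 + j1.388 VA.
Step 7 — Real power: P = Re(S) = 0.002826 W.
Step 8 — Reactive power: Q = Im(S) = 1.388 VAR.
Step 9 — Apparent power: |S| = 1.388 VA.
Step 10 — Power factor: PF = P/|S| = 0.002036 (lagging).

(a) P = 0.002826 W  (b) Q = 1.388 VAR  (c) S = 1.388 VA  (d) PF = 0.002036 (lagging)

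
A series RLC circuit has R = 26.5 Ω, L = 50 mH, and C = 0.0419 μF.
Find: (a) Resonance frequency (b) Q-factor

Step 1 — Resonance condition Im(Z)=0 gives ω₀ = 1/√(LC).
Step 2 — ω₀ = 1/√(0.05·4.19e-08) = 2.185e+04 rad/s.
Step 3 — f₀ = ω₀/(2π) = 3477 Hz.
Step 4 — Series Q: Q = ω₀L/R = 2.185e+04·0.05/26.5 = 41.22.

(a) f₀ = 3477 Hz  (b) Q = 41.22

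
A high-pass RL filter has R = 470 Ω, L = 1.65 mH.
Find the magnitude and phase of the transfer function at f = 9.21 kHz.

Step 1 — Angular frequency: ω = 2π·9210 = 5.787e+04 rad/s.
Step 2 — Transfer function: H(jω) = jωL/(R + jωL).
Step 3 — Numerator jωL = j·95.48; denominator R + jωL = 470 + j95.48.
Step 4 — H = 0.03964 + j0.1951.
Step 5 — Magnitude: |H| = 0.1991 (-14.0 dB); phase: φ = 78.5°.

|H| = 0.1991 (-14.0 dB), φ = 78.5°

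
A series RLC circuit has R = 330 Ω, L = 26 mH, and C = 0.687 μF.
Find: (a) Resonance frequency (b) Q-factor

Step 1 — Resonance condition Im(Z)=0 gives ω₀ = 1/√(LC).
Step 2 — ω₀ = 1/√(0.026·6.87e-07) = 7482 rad/s.
Step 3 — f₀ = ω₀/(2π) = 1191 Hz.
Step 4 — Series Q: Q = ω₀L/R = 7482·0.026/330 = 0.5895.

(a) f₀ = 1191 Hz  (b) Q = 0.5895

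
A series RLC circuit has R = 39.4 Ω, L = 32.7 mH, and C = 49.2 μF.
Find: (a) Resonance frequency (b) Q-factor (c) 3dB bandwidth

Step 1 — Resonance: ω₀ = 1/√(LC) = 1/√(0.0327·4.92e-05) = 788.4 rad/s.
Step 2 — f₀ = ω₀/(2π) = 125.5 Hz.
Step 3 — Series Q: Q = ω₀L/R = 788.4·0.0327/39.4 = 0.6543.
Step 4 — Bandwidth: Δω = ω₀/Q = 1205 rad/s; BW = Δω/(2π) = 191.8 Hz.

(a) f₀ = 125.5 Hz  (b) Q = 0.6543  (c) BW = 191.8 Hz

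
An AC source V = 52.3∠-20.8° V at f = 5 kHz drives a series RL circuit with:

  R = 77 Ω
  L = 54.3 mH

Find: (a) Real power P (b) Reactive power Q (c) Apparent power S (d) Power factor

Step 1 — Angular frequency: ω = 2π·f = 2π·5000 = 3.142e+04 rad/s.
Step 2 — Component impedances:
  R: Z = R = 77 Ω
  L: Z = jωL = j·3.142e+04·0.0543 = 0 + j1706 Ω
Step 3 — Series combination: Z_total = R + L = 77 + j1706 Ω = 1708∠87.4° Ω.
Step 4 — Source phasor: V = 52.3∠-20.8° V = 48.89 - j18.57 V.
Step 5 — Current: I = V / Z = -0.009574 - j0.02909 A = 0.03063∠-108.2° A.
Step 6 — Complex power: S = V·I* = 0.07223 + j1.6 VA.
Step 7 — Real power: P = Re(S) = 0.07223 W.
Step 8 — Reactive power: Q = Im(S) = 1.6 VAR.
Step 9 — Apparent power: |S| = 1.602 VA.
Step 10 — Power factor: PF = P/|S| = 0.04509 (lagging).

(a) P = 0.07223 W  (b) Q = 1.6 VAR  (c) S = 1.602 VA  (d) PF = 0.04509 (lagging)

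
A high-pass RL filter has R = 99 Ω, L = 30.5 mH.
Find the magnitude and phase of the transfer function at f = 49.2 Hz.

Step 1 — Angular frequency: ω = 2π·49.2 = 309.1 rad/s.
Step 2 — Transfer function: H(jω) = jωL/(R + jωL).
Step 3 — Numerator jωL = j·9.429; denominator R + jωL = 99 + j9.429.
Step 4 — H = 0.008989 + j0.09438.
Step 5 — Magnitude: |H| = 0.09481 (-20.5 dB); phase: φ = 84.6°.

|H| = 0.09481 (-20.5 dB), φ = 84.6°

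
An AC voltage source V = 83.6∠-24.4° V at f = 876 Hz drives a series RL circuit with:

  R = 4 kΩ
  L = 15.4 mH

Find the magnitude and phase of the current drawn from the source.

Step 1 — Angular frequency: ω = 2π·f = 2π·876 = 5504 rad/s.
Step 2 — Component impedances:
  R: Z = R = 4000 Ω
  L: Z = jωL = j·5504·0.0154 = 0 + j84.76 Ω
Step 3 — Series combination: Z_total = R + L = 4000 + j84.76 Ω = 4001∠1.2° Ω.
Step 4 — Source phasor: V = 83.6∠-24.4° V = 76.13 - j34.54 V.
Step 5 — Ohm's law: I = V / Z_total = (76.13 - j34.54) / (4000 + j84.76) = 0.01884 - j0.009033 A.
Step 6 — Convert to polar: |I| = 0.0209 A, ∠I = -25.6°.

I = 0.0209∠-25.6° A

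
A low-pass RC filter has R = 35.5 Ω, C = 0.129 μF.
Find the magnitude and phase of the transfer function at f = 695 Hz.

Step 1 — Angular frequency: ω = 2π·695 = 4367 rad/s.
Step 2 — Transfer function: H(jω) = 1/(1 + jωRC).
Step 3 — Denominator: 1 + jωRC = 1 + j·4367·35.5·1.29e-07 = 1 + j0.02.
Step 4 — H = 0.9996 - j0.01999.
Step 5 — Magnitude: |H| = 0.9998 (-0.0 dB); phase: φ = -1.1°.

|H| = 0.9998 (-0.0 dB), φ = -1.1°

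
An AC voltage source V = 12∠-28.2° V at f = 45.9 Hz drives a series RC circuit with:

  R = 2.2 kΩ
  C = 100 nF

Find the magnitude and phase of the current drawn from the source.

Step 1 — Angular frequency: ω = 2π·f = 2π·45.9 = 288.4 rad/s.
Step 2 — Component impedances:
  R: Z = R = 2200 Ω
  C: Z = 1/(jωC) = -j/(ω·C) = 0 - j3.467e+04 Ω
Step 3 — Series combination: Z_total = R + C = 2200 - j3.467e+04 Ω = 3.474e+04∠-86.4° Ω.
Step 4 — Source phasor: V = 12∠-28.2° V = 10.58 - j5.671 V.
Step 5 — Ohm's law: I = V / Z_total = (10.58 - j5.671) / (2200 - j3.467e+04) = 0.0001822 + j0.0002934 A.
Step 6 — Convert to polar: |I| = 0.0003454 A, ∠I = 58.2°.

I = 0.0003454∠58.2° A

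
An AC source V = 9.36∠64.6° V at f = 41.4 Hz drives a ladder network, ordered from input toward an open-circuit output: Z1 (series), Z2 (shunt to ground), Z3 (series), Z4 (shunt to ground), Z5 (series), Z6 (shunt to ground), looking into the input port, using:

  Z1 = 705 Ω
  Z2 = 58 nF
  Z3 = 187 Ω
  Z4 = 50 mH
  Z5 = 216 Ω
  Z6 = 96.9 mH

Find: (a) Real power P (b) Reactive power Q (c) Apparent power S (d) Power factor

Step 1 — Angular frequency: ω = 2π·f = 2π·41.4 = 260.1 rad/s.
Step 2 — Component impedances:
  Z1: Z = R = 705 Ω
  Z2: Z = 1/(jωC) = -j/(ω·C) = 0 - j6.628e+04 Ω
  Z3: Z = R = 187 Ω
  Z4: Z = jωL = j·260.1·0.05 = 0 + j13.01 Ω
  Z5: Z = R = 216 Ω
  Z6: Z = jωL = j·260.1·0.0969 = 0 + j25.21 Ω
Step 3 — Ladder network (open output): work backward from the far end, alternating series and parallel combinations. Z_in = 892.8 + j12.34 Ω = 892.9∠0.8° Ω.
Step 4 — Source phasor: V = 9.36∠64.6° V = 4.015 + j8.455 V.
Step 5 — Current: I = V / Z = 0.004627 + j0.009406 A = 0.01048∠63.8° A.
Step 6 — Complex power: S = V·I* = 0.09811 + j0.001356 VA.
Step 7 — Real power: P = Re(S) = 0.09811 W.
Step 8 — Reactive power: Q = Im(S) = 0.001356 VAR.
Step 9 — Apparent power: |S| = 0.09812 VA.
Step 10 — Power factor: PF = P/|S| = 0.9999 (lagging).

(a) P = 0.09811 W  (b) Q = 0.001356 VAR  (c) S = 0.09812 VA  (d) PF = 0.9999 (lagging)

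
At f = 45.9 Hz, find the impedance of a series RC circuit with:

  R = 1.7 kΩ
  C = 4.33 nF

Step 1 — Angular frequency: ω = 2π·f = 2π·45.9 = 288.4 rad/s.
Step 2 — Component impedances:
  R: Z = R = 1700 Ω
  C: Z = 1/(jωC) = -j/(ω·C) = 0 - j8.008e+05 Ω
Step 3 — Series combination: Z_total = R + C = 1700 - j8.008e+05 Ω = 8.008e+05∠-89.9° Ω.

Z = 1700 - j8.008e+05 Ω = 8.008e+05∠-89.9° Ω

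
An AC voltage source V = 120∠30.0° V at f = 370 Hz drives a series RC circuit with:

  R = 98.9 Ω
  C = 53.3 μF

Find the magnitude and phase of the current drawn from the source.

Step 1 — Angular frequency: ω = 2π·f = 2π·370 = 2325 rad/s.
Step 2 — Component impedances:
  R: Z = R = 98.9 Ω
  C: Z = 1/(jωC) = -j/(ω·C) = 0 - j8.07 Ω
Step 3 — Series combination: Z_total = R + C = 98.9 - j8.07 Ω = 99.23∠-4.7° Ω.
Step 4 — Source phasor: V = 120∠30.0° V = 103.9 + j60 V.
Step 5 — Ohm's law: I = V / Z_total = (103.9 + j60) / (98.9 - j8.07) = 0.9947 + j0.6878 A.
Step 6 — Convert to polar: |I| = 1.209 A, ∠I = 34.7°.

I = 1.209∠34.7° A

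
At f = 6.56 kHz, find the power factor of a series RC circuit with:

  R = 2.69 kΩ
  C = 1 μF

Step 1 — Angular frequency: ω = 2π·f = 2π·6560 = 4.122e+04 rad/s.
Step 2 — Component impedances:
  R: Z = R = 2690 Ω
  C: Z = 1/(jωC) = -j/(ω·C) = 0 - j24.26 Ω
Step 3 — Series combination: Z_total = R + C = 2690 - j24.26 Ω = 2690∠-0.5° Ω.
Step 4 — Power factor: PF = cos(φ) = Re(Z)/|Z| = 2690/2690 = 1.
Step 5 — Type: Im(Z) = -24.26 ⇒ leading (phase φ = -0.5°).

PF = 1 (leading, φ = -0.5°)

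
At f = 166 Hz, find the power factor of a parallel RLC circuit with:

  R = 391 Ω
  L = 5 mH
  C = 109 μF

Step 1 — Angular frequency: ω = 2π·f = 2π·166 = 1043 rad/s.
Step 2 — Component impedances:
  R: Z = R = 391 Ω
  L: Z = jωL = j·1043·0.005 = 0 + j5.215 Ω
  C: Z = 1/(jωC) = -j/(ω·C) = 0 - j8.796 Ω
Step 3 — Parallel combination: 1/Z_total = 1/R + 1/L + 1/C; Z_total = 0.4192 + j12.8 Ω = 12.8∠88.1° Ω.
Step 4 — Power factor: PF = cos(φ) = Re(Z)/|Z| = 0.41922/12.803 = 0.03274.
Step 5 — Type: Im(Z) = 12.8 ⇒ lagging (phase φ = 88.1°).

PF = 0.03274 (lagging, φ = 88.1°)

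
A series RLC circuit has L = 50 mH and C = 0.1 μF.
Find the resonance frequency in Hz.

Step 1 — Resonance condition Im(Z)=0 gives ω₀ = 1/√(LC).
Step 2 — ω₀ = 1/√(0.05·1e-07) = 1.414e+04 rad/s.
Step 3 — f₀ = ω₀/(2π) = 2251 Hz.

f₀ = 2251 Hz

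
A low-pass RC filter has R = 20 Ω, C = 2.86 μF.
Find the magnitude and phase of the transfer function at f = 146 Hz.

Step 1 — Angular frequency: ω = 2π·146 = 917.3 rad/s.
Step 2 — Transfer function: H(jω) = 1/(1 + jωRC).
Step 3 — Denominator: 1 + jωRC = 1 + j·917.3·20·2.86e-06 = 1 + j0.05247.
Step 4 — H = 0.9973 - j0.05233.
Step 5 — Magnitude: |H| = 0.9986 (-0.0 dB); phase: φ = -3.0°.

|H| = 0.9986 (-0.0 dB), φ = -3.0°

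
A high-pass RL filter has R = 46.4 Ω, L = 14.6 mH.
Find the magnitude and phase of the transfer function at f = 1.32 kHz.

Step 1 — Angular frequency: ω = 2π·1320 = 8294 rad/s.
Step 2 — Transfer function: H(jω) = jωL/(R + jωL).
Step 3 — Numerator jωL = j·121.1; denominator R + jωL = 46.4 + j121.1.
Step 4 — H = 0.872 + j0.3341.
Step 5 — Magnitude: |H| = 0.9338 (-0.6 dB); phase: φ = 21.0°.

|H| = 0.9338 (-0.6 dB), φ = 21.0°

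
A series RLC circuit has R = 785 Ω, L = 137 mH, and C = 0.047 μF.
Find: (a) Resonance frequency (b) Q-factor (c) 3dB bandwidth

Step 1 — Resonance: ω₀ = 1/√(LC) = 1/√(0.137·4.7e-08) = 1.246e+04 rad/s.
Step 2 — f₀ = ω₀/(2π) = 1983 Hz.
Step 3 — Series Q: Q = ω₀L/R = 1.246e+04·0.137/785 = 2.175.
Step 4 — Bandwidth: Δω = ω₀/Q = 5730 rad/s; BW = Δω/(2π) = 911.9 Hz.

(a) f₀ = 1983 Hz  (b) Q = 2.175  (c) BW = 911.9 Hz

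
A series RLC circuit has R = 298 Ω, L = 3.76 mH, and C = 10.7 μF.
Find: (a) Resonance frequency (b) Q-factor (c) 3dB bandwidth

Step 1 — Resonance: ω₀ = 1/√(LC) = 1/√(0.00376·1.07e-05) = 4986 rad/s.
Step 2 — f₀ = ω₀/(2π) = 793.5 Hz.
Step 3 — Series Q: Q = ω₀L/R = 4986·0.00376/298 = 0.06291.
Step 4 — Bandwidth: Δω = ω₀/Q = 7.926e+04 rad/s; BW = Δω/(2π) = 1.261e+04 Hz.

(a) f₀ = 793.5 Hz  (b) Q = 0.06291  (c) BW = 1.261e+04 Hz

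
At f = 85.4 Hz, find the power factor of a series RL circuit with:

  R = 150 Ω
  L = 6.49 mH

Step 1 — Angular frequency: ω = 2π·f = 2π·85.4 = 536.6 rad/s.
Step 2 — Component impedances:
  R: Z = R = 150 Ω
  L: Z = jωL = j·536.6·0.00649 = 0 + j3.482 Ω
Step 3 — Series combination: Z_total = R + L = 150 + j3.482 Ω = 150∠1.3° Ω.
Step 4 — Power factor: PF = cos(φ) = Re(Z)/|Z| = 150/150.04 = 0.9997.
Step 5 — Type: Im(Z) = 3.482 ⇒ lagging (phase φ = 1.3°).

PF = 0.9997 (lagging, φ = 1.3°)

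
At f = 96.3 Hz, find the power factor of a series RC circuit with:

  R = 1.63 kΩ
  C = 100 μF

Step 1 — Angular frequency: ω = 2π·f = 2π·96.3 = 605.1 rad/s.
Step 2 — Component impedances:
  R: Z = R = 1630 Ω
  C: Z = 1/(jωC) = -j/(ω·C) = 0 - j16.53 Ω
Step 3 — Series combination: Z_total = R + C = 1630 - j16.53 Ω = 1630∠-0.6° Ω.
Step 4 — Power factor: PF = cos(φ) = Re(Z)/|Z| = 1630/1630.1 = 0.9999.
Step 5 — Type: Im(Z) = -16.53 ⇒ leading (phase φ = -0.6°).

PF = 0.9999 (leading, φ = -0.6°)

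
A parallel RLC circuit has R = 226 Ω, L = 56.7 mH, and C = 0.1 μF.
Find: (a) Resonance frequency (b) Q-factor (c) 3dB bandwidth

Step 1 — Resonance: ω₀ = 1/√(LC) = 1/√(0.0567·1e-07) = 1.328e+04 rad/s.
Step 2 — f₀ = ω₀/(2π) = 2114 Hz.
Step 3 — Parallel Q: Q = R/(ω₀L) = 226/(1.328e+04·0.0567) = 0.3001.
Step 4 — Bandwidth: Δω = ω₀/Q = 4.425e+04 rad/s; BW = Δω/(2π) = 7042 Hz.

(a) f₀ = 2114 Hz  (b) Q = 0.3001  (c) BW = 7042 Hz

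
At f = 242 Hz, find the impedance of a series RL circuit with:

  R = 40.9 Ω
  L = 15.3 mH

Step 1 — Angular frequency: ω = 2π·f = 2π·242 = 1521 rad/s.
Step 2 — Component impedances:
  R: Z = R = 40.9 Ω
  L: Z = jωL = j·1521·0.0153 = 0 + j23.26 Ω
Step 3 — Series combination: Z_total = R + L = 40.9 + j23.26 Ω = 47.05∠29.6° Ω.

Z = 40.9 + j23.26 Ω = 47.05∠29.6° Ω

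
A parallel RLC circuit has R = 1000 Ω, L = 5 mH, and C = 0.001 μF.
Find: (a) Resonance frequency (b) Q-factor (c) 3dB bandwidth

Step 1 — Resonance: ω₀ = 1/√(LC) = 1/√(0.005·1e-09) = 4.472e+05 rad/s.
Step 2 — f₀ = ω₀/(2π) = 7.118e+04 Hz.
Step 3 — Parallel Q: Q = R/(ω₀L) = 1000/(4.472e+05·0.005) = 0.4472.
Step 4 — Bandwidth: Δω = ω₀/Q = 1e+06 rad/s; BW = Δω/(2π) = 1.592e+05 Hz.

(a) f₀ = 7.118e+04 Hz  (b) Q = 0.4472  (c) BW = 1.592e+05 Hz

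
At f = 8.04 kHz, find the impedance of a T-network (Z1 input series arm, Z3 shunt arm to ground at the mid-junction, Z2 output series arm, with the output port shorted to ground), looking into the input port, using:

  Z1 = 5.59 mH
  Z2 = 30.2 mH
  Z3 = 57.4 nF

Step 1 — Angular frequency: ω = 2π·f = 2π·8040 = 5.052e+04 rad/s.
Step 2 — Component impedances:
  Z1: Z = jωL = j·5.052e+04·0.00559 = 0 + j282.4 Ω
  Z2: Z = jωL = j·5.052e+04·0.0302 = 0 + j1526 Ω
  Z3: Z = 1/(jωC) = -j/(ω·C) = 0 - j344.9 Ω
Step 3 — With the output port shorted to ground, the output series arm Z2 runs from the junction to ground; the shunt arm Z3 also runs from the junction to ground. They appear in parallel: Z3 || Z2 = 0 - j445.6 Ω.
Step 4 — Series with input arm Z1: Z_in = Z1 + (Z3 || Z2) = 0 - j163.2 Ω = 163.2∠-90.0° Ω.

Z = 0 - j163.2 Ω = 163.2∠-90.0° Ω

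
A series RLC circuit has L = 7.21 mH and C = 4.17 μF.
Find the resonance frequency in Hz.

Step 1 — Resonance condition Im(Z)=0 gives ω₀ = 1/√(LC).
Step 2 — ω₀ = 1/√(0.00721·4.17e-06) = 5767 rad/s.
Step 3 — f₀ = ω₀/(2π) = 917.9 Hz.

f₀ = 917.9 Hz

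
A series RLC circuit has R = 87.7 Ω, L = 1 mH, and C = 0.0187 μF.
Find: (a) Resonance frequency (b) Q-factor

Step 1 — Resonance condition Im(Z)=0 gives ω₀ = 1/√(LC).
Step 2 — ω₀ = 1/√(0.001·1.87e-08) = 2.312e+05 rad/s.
Step 3 — f₀ = ω₀/(2π) = 3.68e+04 Hz.
Step 4 — Series Q: Q = ω₀L/R = 2.312e+05·0.001/87.7 = 2.637.

(a) f₀ = 3.68e+04 Hz  (b) Q = 2.637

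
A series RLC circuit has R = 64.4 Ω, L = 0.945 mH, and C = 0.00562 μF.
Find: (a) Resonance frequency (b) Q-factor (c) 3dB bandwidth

Step 1 — Resonance: ω₀ = 1/√(LC) = 1/√(0.000945·5.62e-09) = 4.339e+05 rad/s.
Step 2 — f₀ = ω₀/(2π) = 6.906e+04 Hz.
Step 3 — Series Q: Q = ω₀L/R = 4.339e+05·0.000945/64.4 = 6.367.
Step 4 — Bandwidth: Δω = ω₀/Q = 6.815e+04 rad/s; BW = Δω/(2π) = 1.085e+04 Hz.

(a) f₀ = 6.906e+04 Hz  (b) Q = 6.367  (c) BW = 1.085e+04 Hz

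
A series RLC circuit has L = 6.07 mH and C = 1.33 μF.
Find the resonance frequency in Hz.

Step 1 — Resonance condition Im(Z)=0 gives ω₀ = 1/√(LC).
Step 2 — ω₀ = 1/√(0.00607·1.33e-06) = 1.113e+04 rad/s.
Step 3 — f₀ = ω₀/(2π) = 1771 Hz.

f₀ = 1771 Hz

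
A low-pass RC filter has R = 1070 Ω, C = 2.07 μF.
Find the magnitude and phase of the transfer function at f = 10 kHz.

Step 1 — Angular frequency: ω = 2π·1e+04 = 6.283e+04 rad/s.
Step 2 — Transfer function: H(jω) = 1/(1 + jωRC).
Step 3 — Denominator: 1 + jωRC = 1 + j·6.283e+04·1070·2.07e-06 = 1 + j139.2.
Step 4 — H = 5.163e-05 - j0.007185.
Step 5 — Magnitude: |H| = 0.007185 (-42.9 dB); phase: φ = -89.6°.

|H| = 0.007185 (-42.9 dB), φ = -89.6°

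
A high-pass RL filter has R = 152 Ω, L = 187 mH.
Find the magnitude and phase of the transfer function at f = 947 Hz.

Step 1 — Angular frequency: ω = 2π·947 = 5950 rad/s.
Step 2 — Transfer function: H(jω) = jωL/(R + jωL).
Step 3 — Numerator jωL = j·1113; denominator R + jωL = 152 + j1113.
Step 4 — H = 0.9817 + j0.1341.
Step 5 — Magnitude: |H| = 0.9908 (-0.1 dB); phase: φ = 7.8°.

|H| = 0.9908 (-0.1 dB), φ = 7.8°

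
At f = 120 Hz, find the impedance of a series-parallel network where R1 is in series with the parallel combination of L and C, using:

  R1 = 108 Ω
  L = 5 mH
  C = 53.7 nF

Step 1 — Angular frequency: ω = 2π·f = 2π·120 = 754 rad/s.
Step 2 — Component impedances:
  R1: Z = R = 108 Ω
  L: Z = jωL = j·754·0.005 = 0 + j3.77 Ω
  C: Z = 1/(jωC) = -j/(ω·C) = 0 - j2.47e+04 Ω
Step 3 — Parallel branch: L || C = 1/(1/L + 1/C) = 0 + j3.77 Ω.
Step 4 — Series with R1: Z_total = R1 + (L || C) = 108 + j3.77 Ω = 108.1∠2.0° Ω.

Z = 108 + j3.77 Ω = 108.1∠2.0° Ω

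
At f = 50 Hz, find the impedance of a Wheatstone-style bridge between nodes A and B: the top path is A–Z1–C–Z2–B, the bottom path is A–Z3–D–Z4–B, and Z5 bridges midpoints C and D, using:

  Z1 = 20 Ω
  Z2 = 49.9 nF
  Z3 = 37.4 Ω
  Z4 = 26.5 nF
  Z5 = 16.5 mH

Step 1 — Angular frequency: ω = 2π·f = 2π·50 = 314.2 rad/s.
Step 2 — Component impedances:
  Z1: Z = R = 20 Ω
  Z2: Z = 1/(jωC) = -j/(ω·C) = 0 - j6.379e+04 Ω
  Z3: Z = R = 37.4 Ω
  Z4: Z = 1/(jωC) = -j/(ω·C) = 0 - j1.201e+05 Ω
  Z5: Z = jωL = j·314.2·0.0165 = 0 + j5.184 Ω
Step 3 — Bridge requires nodal analysis (the Z5 bridge couples midpoints C and D, so the two paths cannot be reduced to a simple series/parallel combination). Setting node B to ground and injecting 1 A at node A, the 3-node admittance system at A, C, D solves to V_A = Z_AB = 13.03 - j4.166e+04 Ω = 4.166e+04∠-90.0° Ω.

Z = 13.03 - j4.166e+04 Ω = 4.166e+04∠-90.0° Ω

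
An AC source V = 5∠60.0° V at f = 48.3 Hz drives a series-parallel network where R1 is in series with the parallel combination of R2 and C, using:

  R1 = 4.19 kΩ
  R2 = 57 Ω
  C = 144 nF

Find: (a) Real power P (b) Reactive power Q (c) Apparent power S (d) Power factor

Step 1 — Angular frequency: ω = 2π·f = 2π·48.3 = 303.5 rad/s.
Step 2 — Component impedances:
  R1: Z = R = 4190 Ω
  R2: Z = R = 57 Ω
  C: Z = 1/(jωC) = -j/(ω·C) = 0 - j2.288e+04 Ω
Step 3 — Parallel branch: R2 || C = 1/(1/R2 + 1/C) = 57 - j0.142 Ω.
Step 4 — Series with R1: Z_total = R1 + (R2 || C) = 4247 - j0.142 Ω = 4247∠-0.0° Ω.
Step 5 — Source phasor: V = 5∠60.0° V = 2.5 + j4.33 V.
Step 6 — Current: I = V / Z = 0.0005886 + j0.00102 A = 0.001177∠60.0° A.
Step 7 — Complex power: S = V·I* = 0.005887 - j1.968e-07 VA.
Step 8 — Real power: P = Re(S) = 0.005887 W.
Step 9 — Reactive power: Q = Im(S) = -1.968e-07 VAR.
Step 10 — Apparent power: |S| = 0.005887 VA.
Step 11 — Power factor: PF = P/|S| = 1 (leading).

(a) P = 0.005887 W  (b) Q = -1.968e-07 VAR  (c) S = 0.005887 VA  (d) PF = 1 (leading)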